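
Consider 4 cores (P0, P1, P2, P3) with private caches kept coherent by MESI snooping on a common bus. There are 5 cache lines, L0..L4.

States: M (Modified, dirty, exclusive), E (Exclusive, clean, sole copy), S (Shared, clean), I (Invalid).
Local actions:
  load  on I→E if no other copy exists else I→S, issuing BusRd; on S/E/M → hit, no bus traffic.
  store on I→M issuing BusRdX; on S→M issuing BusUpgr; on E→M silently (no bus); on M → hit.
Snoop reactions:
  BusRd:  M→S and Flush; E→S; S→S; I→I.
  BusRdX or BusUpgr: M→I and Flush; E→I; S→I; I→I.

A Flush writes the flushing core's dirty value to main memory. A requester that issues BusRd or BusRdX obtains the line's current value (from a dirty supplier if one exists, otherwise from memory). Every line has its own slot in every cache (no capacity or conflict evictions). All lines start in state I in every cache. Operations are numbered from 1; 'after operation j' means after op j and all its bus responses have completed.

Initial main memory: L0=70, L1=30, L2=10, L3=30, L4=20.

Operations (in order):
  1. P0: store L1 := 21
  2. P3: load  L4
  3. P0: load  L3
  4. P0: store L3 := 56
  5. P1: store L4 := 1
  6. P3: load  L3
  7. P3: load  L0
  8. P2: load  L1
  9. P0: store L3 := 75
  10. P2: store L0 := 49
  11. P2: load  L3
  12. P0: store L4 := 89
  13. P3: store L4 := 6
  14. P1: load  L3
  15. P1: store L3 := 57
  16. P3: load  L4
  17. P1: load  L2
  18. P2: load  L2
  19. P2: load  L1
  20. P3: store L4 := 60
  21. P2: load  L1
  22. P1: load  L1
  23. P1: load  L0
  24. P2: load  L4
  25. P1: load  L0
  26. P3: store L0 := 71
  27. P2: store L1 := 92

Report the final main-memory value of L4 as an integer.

[1] P0: store L1 := 21 | P0:M(21), P1:I, P2:I, P3:I | bus: BusRdX
[2] P3: load  L4 | P0:I, P1:I, P2:I, P3:E(20) | bus: BusRd
[3] P0: load  L3 | P0:E(30), P1:I, P2:I, P3:I | bus: BusRd
[4] P0: store L3 := 56 | P0:M(56), P1:I, P2:I, P3:I | bus: none
[5] P1: store L4 := 1 | P0:I, P1:M(1), P2:I, P3:I | bus: BusRdX
[6] P3: load  L3 | P0:S(56), P1:I, P2:I, P3:S(56) | bus: BusRd,Flush
[7] P3: load  L0 | P0:I, P1:I, P2:I, P3:E(70) | bus: BusRd
[8] P2: load  L1 | P0:S(21), P1:I, P2:S(21), P3:I | bus: BusRd,Flush
[9] P0: store L3 := 75 | P0:M(75), P1:I, P2:I, P3:I | bus: BusUpgr
[10] P2: store L0 := 49 | P0:I, P1:I, P2:M(49), P3:I | bus: BusRdX
[11] P2: load  L3 | P0:S(75), P1:I, P2:S(75), P3:I | bus: BusRd,Flush
[12] P0: store L4 := 89 | P0:M(89), P1:I, P2:I, P3:I | bus: BusRdX,Flush
[13] P3: store L4 := 6 | P0:I, P1:I, P2:I, P3:M(6) | bus: BusRdX,Flush
[14] P1: load  L3 | P0:S(75), P1:S(75), P2:S(75), P3:I | bus: BusRd
[15] P1: store L3 := 57 | P0:I, P1:M(57), P2:I, P3:I | bus: BusUpgr
[16] P3: load  L4 | P0:I, P1:I, P2:I, P3:M(6) | bus: none
[17] P1: load  L2 | P0:I, P1:E(10), P2:I, P3:I | bus: BusRd
[18] P2: load  L2 | P0:I, P1:S(10), P2:S(10), P3:I | bus: BusRd
[19] P2: load  L1 | P0:S(21), P1:I, P2:S(21), P3:I | bus: none
[20] P3: store L4 := 60 | P0:I, P1:I, P2:I, P3:M(60) | bus: none
[21] P2: load  L1 | P0:S(21), P1:I, P2:S(21), P3:I | bus: none
[22] P1: load  L1 | P0:S(21), P1:S(21), P2:S(21), P3:I | bus: BusRd
[23] P1: load  L0 | P0:I, P1:S(49), P2:S(49), P3:I | bus: BusRd,Flush
[24] P2: load  L4 | P0:I, P1:I, P2:S(60), P3:S(60) | bus: BusRd,Flush
[25] P1: load  L0 | P0:I, P1:S(49), P2:S(49), P3:I | bus: none
[26] P3: store L0 := 71 | P0:I, P1:I, P2:I, P3:M(71) | bus: BusRdX
[27] P2: store L1 := 92 | P0:I, P1:I, P2:M(92), P3:I | bus: BusUpgr

memory[L4] = 60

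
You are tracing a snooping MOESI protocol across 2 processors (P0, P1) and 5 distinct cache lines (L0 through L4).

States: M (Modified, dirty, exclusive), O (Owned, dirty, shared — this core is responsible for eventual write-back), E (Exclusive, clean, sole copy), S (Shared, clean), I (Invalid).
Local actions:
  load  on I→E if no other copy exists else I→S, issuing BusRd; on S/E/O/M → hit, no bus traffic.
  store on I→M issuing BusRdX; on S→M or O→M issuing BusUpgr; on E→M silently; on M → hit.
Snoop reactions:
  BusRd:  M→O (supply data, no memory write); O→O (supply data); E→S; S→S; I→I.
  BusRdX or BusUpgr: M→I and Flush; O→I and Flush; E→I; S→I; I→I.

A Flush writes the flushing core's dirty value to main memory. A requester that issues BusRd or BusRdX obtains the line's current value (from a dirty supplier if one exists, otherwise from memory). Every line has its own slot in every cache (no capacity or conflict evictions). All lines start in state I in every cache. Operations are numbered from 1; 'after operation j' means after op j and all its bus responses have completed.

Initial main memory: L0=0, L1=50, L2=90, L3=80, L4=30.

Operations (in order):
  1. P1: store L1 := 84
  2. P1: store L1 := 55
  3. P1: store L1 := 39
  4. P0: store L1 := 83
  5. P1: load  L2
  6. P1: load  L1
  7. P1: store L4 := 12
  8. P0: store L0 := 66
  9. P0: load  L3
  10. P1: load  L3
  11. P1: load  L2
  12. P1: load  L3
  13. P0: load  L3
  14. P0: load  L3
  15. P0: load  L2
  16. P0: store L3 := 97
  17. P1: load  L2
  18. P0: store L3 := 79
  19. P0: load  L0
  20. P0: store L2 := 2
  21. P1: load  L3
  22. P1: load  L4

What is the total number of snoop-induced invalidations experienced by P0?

1. P1: store L1 := 84  bus=[BusRdX]  L1: P0=I P1=M  mem[L1]=50
2. P1: store L1 := 55  bus=[-]  L1: P0=I P1=M  mem[L1]=50
3. P1: store L1 := 39  bus=[-]  L1: P0=I P1=M  mem[L1]=50
4. P0: store L1 := 83  bus=[BusRdX,Flush]  L1: P0=M P1=I  mem[L1]=39
5. P1: load  L2  bus=[BusRd]  L2: P0=I P1=E  mem[L2]=90
6. P1: load  L1  bus=[BusRd]  L1: P0=O P1=S  mem[L1]=39
7. P1: store L4 := 12  bus=[BusRdX]  L4: P0=I P1=M  mem[L4]=30
8. P0: store L0 := 66  bus=[BusRdX]  L0: P0=M P1=I  mem[L0]=0
9. P0: load  L3  bus=[BusRd]  L3: P0=E P1=I  mem[L3]=80
10. P1: load  L3  bus=[BusRd]  L3: P0=S P1=S  mem[L3]=80
11. P1: load  L2  bus=[-]  L2: P0=I P1=E  mem[L2]=90
12. P1: load  L3  bus=[-]  L3: P0=S P1=S  mem[L3]=80
13. P0: load  L3  bus=[-]  L3: P0=S P1=S  mem[L3]=80
14. P0: load  L3  bus=[-]  L3: P0=S P1=S  mem[L3]=80
15. P0: load  L2  bus=[BusRd]  L2: P0=S P1=S  mem[L2]=90
16. P0: store L3 := 97  bus=[BusUpgr]  L3: P0=M P1=I  mem[L3]=80
17. P1: load  L2  bus=[-]  L2: P0=S P1=S  mem[L2]=90
18. P0: store L3 := 79  bus=[-]  L3: P0=M P1=I  mem[L3]=80
19. P0: load  L0  bus=[-]  L0: P0=M P1=I  mem[L0]=0
20. P0: store L2 := 2  bus=[BusUpgr]  L2: P0=M P1=I  mem[L2]=90
21. P1: load  L3  bus=[BusRd]  L3: P0=O P1=S  mem[L3]=80
22. P1: load  L4  bus=[-]  L4: P0=I P1=M  mem[L4]=30

invalidations = 0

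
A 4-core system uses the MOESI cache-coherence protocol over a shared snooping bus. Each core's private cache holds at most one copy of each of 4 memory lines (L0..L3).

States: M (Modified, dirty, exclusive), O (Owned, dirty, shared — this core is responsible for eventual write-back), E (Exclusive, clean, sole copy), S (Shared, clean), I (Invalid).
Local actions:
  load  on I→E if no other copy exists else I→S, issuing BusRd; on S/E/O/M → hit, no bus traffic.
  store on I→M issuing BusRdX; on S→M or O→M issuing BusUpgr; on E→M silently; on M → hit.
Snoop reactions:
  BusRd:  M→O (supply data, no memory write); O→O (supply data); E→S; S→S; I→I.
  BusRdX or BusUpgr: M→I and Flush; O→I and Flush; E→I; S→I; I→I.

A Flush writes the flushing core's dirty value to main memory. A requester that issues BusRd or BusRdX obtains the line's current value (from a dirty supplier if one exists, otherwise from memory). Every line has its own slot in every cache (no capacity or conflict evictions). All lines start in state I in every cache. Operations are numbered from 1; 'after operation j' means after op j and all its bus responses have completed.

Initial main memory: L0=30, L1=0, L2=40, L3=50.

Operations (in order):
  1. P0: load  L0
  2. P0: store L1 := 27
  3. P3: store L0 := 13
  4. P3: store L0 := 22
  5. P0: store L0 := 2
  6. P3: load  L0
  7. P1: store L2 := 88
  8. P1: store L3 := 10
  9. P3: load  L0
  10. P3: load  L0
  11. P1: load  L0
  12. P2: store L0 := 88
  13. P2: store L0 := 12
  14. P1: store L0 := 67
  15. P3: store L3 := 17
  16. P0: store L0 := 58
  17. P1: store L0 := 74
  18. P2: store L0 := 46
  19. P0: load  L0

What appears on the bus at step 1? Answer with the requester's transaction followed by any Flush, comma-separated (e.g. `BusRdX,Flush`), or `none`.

bus = BusRd

[1] P0: load  L0 | P0:E(30), P1:I, P2:I, P3:I | bus: BusRd
[2] P0: store L1 := 27 | P0:M(27), P1:I, P2:I, P3:I | bus: BusRdX
[3] P3: store L0 := 13 | P0:I, P1:I, P2:I, P3:M(13) | bus: BusRdX
[4] P3: store L0 := 22 | P0:I, P1:I, P2:I, P3:M(22) | bus: none
[5] P0: store L0 := 2 | P0:M(2), P1:I, P2:I, P3:I | bus: BusRdX,Flush
[6] P3: load  L0 | P0:O(2), P1:I, P2:I, P3:S(2) | bus: BusRd
[7] P1: store L2 := 88 | P0:I, P1:M(88), P2:I, P3:I | bus: BusRdX
[8] P1: store L3 := 10 | P0:I, P1:M(10), P2:I, P3:I | bus: BusRdX
[9] P3: load  L0 | P0:O(2), P1:I, P2:I, P3:S(2) | bus: none
[10] P3: load  L0 | P0:O(2), P1:I, P2:I, P3:S(2) | bus: none
[11] P1: load  L0 | P0:O(2), P1:S(2), P2:I, P3:S(2) | bus: BusRd
[12] P2: store L0 := 88 | P0:I, P1:I, P2:M(88), P3:I | bus: BusRdX,Flush
[13] P2: store L0 := 12 | P0:I, P1:I, P2:M(12), P3:I | bus: none
[14] P1: store L0 := 67 | P0:I, P1:M(67), P2:I, P3:I | bus: BusRdX,Flush
[15] P3: store L3 := 17 | P0:I, P1:I, P2:I, P3:M(17) | bus: BusRdX,Flush
[16] P0: store L0 := 58 | P0:M(58), P1:I, P2:I, P3:I | bus: BusRdX,Flush
[17] P1: store L0 := 74 | P0:I, P1:M(74), P2:I, P3:I | bus: BusRdX,Flush
[18] P2: store L0 := 46 | P0:I, P1:I, P2:M(46), P3:I | bus: BusRdX,Flush
[19] P0: load  L0 | P0:S(46), P1:I, P2:O(46), P3:I | bus: BusRd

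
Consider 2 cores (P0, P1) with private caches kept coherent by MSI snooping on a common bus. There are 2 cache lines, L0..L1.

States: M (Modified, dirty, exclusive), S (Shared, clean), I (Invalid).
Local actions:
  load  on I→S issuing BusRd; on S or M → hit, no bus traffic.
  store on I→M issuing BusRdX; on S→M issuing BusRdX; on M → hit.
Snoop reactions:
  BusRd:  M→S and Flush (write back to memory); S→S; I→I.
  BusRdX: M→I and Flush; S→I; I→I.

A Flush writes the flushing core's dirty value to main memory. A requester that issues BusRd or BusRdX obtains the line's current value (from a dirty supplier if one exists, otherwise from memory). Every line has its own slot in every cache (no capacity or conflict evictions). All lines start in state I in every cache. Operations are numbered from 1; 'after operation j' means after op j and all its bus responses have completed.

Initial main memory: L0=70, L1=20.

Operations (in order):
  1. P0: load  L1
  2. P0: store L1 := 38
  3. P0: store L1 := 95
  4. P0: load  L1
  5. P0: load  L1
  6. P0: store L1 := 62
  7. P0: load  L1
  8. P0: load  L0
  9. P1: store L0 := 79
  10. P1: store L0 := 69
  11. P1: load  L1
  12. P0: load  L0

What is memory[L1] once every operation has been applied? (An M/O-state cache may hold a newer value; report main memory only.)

[1] P0: load  L1 | P0:S(20), P1:I | bus: BusRd
[2] P0: store L1 := 38 | P0:M(38), P1:I | bus: BusRdX
[3] P0: store L1 := 95 | P0:M(95), P1:I | bus: none
[4] P0: load  L1 | P0:M(95), P1:I | bus: none
[5] P0: load  L1 | P0:M(95), P1:I | bus: none
[6] P0: store L1 := 62 | P0:M(62), P1:I | bus: none
[7] P0: load  L1 | P0:M(62), P1:I | bus: none
[8] P0: load  L0 | P0:S(70), P1:I | bus: BusRd
[9] P1: store L0 := 79 | P0:I, P1:M(79) | bus: BusRdX
[10] P1: store L0 := 69 | P0:I, P1:M(69) | bus: none
[11] P1: load  L1 | P0:S(62), P1:S(62) | bus: BusRd,Flush
[12] P0: load  L0 | P0:S(69), P1:S(69) | bus: BusRd,Flush

memory[L1] = 62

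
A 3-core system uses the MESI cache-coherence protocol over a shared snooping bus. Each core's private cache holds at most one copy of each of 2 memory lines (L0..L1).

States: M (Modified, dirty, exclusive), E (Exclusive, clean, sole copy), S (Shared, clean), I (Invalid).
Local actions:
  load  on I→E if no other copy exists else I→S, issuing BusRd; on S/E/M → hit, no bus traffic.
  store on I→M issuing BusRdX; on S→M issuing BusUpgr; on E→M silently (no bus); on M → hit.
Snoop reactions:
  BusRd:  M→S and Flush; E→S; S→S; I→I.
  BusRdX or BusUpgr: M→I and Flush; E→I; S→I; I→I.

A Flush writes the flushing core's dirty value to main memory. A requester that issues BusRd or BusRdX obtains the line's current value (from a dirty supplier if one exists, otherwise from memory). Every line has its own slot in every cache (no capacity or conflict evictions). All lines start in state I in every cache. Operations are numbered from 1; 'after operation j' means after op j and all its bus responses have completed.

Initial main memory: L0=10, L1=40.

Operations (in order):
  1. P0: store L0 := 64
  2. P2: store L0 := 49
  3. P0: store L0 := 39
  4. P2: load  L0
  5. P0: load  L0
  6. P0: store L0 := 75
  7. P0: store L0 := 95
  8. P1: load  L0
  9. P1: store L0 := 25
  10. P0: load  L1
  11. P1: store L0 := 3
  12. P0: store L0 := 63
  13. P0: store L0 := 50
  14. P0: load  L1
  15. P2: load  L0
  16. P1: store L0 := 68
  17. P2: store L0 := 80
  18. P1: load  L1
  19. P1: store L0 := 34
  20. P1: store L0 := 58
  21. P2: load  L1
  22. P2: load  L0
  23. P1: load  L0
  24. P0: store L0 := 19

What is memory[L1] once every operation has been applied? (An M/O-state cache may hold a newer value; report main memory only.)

memory[L1] = 40

  op1 P0: store L0 := 64 → M/I/I on L0; bus BusRdX; mem=10
  op2 P2: store L0 := 49 → I/I/M on L0; bus BusRdX Flush; mem=64
  op3 P0: store L0 := 39 → M/I/I on L0; bus BusRdX Flush; mem=49
  op4 P2: load  L0 → S/I/S on L0; bus BusRd Flush; mem=39
  op5 P0: load  L0 → S/I/S on L0; bus (none); mem=39
  op6 P0: store L0 := 75 → M/I/I on L0; bus BusUpgr; mem=39
  op7 P0: store L0 := 95 → M/I/I on L0; bus (none); mem=39
  op8 P1: load  L0 → S/S/I on L0; bus BusRd Flush; mem=95
  op9 P1: store L0 := 25 → I/M/I on L0; bus BusUpgr; mem=95
  op10 P0: load  L1 → E/I/I on L1; bus BusRd; mem=40
  op11 P1: store L0 := 3 → I/M/I on L0; bus (none); mem=95
  op12 P0: store L0 := 63 → M/I/I on L0; bus BusRdX Flush; mem=3
  op13 P0: store L0 := 50 → M/I/I on L0; bus (none); mem=3
  op14 P0: load  L1 → E/I/I on L1; bus (none); mem=40
  op15 P2: load  L0 → S/I/S on L0; bus BusRd Flush; mem=50
  op16 P1: store L0 := 68 → I/M/I on L0; bus BusRdX; mem=50
  op17 P2: store L0 := 80 → I/I/M on L0; bus BusRdX Flush; mem=68
  op18 P1: load  L1 → S/S/I on L1; bus BusRd; mem=40
  op19 P1: store L0 := 34 → I/M/I on L0; bus BusRdX Flush; mem=80
  op20 P1: store L0 := 58 → I/M/I on L0; bus (none); mem=80
  op21 P2: load  L1 → S/S/S on L1; bus BusRd; mem=40
  op22 P2: load  L0 → I/S/S on L0; bus BusRd Flush; mem=58
  op23 P1: load  L0 → I/S/S on L0; bus (none); mem=58
  op24 P0: store L0 := 19 → M/I/I on L0; bus BusRdX; mem=58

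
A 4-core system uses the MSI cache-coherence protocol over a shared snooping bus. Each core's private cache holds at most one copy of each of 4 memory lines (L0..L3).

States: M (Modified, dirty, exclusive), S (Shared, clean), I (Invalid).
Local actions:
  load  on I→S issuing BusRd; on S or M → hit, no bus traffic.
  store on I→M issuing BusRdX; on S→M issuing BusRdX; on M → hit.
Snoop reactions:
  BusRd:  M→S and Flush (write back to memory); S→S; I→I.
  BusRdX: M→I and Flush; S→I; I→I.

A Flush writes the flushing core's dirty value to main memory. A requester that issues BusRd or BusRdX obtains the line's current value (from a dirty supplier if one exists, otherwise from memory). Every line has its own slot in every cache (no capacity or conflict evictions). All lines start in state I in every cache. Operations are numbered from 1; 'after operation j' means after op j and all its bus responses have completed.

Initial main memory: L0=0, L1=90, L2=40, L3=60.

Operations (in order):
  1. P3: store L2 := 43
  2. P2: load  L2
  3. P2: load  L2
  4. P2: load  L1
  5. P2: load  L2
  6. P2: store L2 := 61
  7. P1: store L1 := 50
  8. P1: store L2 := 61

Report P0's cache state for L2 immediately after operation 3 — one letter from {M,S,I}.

state = I

1. P3: store L2 := 43  bus=[BusRdX]  L2: P0=I P1=I P2=I P3=M  mem[L2]=40
2. P2: load  L2  bus=[BusRd,Flush]  L2: P0=I P1=I P2=S P3=S  mem[L2]=43
3. P2: load  L2  bus=[-]  L2: P0=I P1=I P2=S P3=S  mem[L2]=43
4. P2: load  L1  bus=[BusRd]  L1: P0=I P1=I P2=S P3=I  mem[L1]=90
5. P2: load  L2  bus=[-]  L2: P0=I P1=I P2=S P3=S  mem[L2]=43
6. P2: store L2 := 61  bus=[BusRdX]  L2: P0=I P1=I P2=M P3=I  mem[L2]=43
7. P1: store L1 := 50  bus=[BusRdX]  L1: P0=I P1=M P2=I P3=I  mem[L1]=90
8. P1: store L2 := 61  bus=[BusRdX,Flush]  L2: P0=I P1=M P2=I P3=I  mem[L2]=61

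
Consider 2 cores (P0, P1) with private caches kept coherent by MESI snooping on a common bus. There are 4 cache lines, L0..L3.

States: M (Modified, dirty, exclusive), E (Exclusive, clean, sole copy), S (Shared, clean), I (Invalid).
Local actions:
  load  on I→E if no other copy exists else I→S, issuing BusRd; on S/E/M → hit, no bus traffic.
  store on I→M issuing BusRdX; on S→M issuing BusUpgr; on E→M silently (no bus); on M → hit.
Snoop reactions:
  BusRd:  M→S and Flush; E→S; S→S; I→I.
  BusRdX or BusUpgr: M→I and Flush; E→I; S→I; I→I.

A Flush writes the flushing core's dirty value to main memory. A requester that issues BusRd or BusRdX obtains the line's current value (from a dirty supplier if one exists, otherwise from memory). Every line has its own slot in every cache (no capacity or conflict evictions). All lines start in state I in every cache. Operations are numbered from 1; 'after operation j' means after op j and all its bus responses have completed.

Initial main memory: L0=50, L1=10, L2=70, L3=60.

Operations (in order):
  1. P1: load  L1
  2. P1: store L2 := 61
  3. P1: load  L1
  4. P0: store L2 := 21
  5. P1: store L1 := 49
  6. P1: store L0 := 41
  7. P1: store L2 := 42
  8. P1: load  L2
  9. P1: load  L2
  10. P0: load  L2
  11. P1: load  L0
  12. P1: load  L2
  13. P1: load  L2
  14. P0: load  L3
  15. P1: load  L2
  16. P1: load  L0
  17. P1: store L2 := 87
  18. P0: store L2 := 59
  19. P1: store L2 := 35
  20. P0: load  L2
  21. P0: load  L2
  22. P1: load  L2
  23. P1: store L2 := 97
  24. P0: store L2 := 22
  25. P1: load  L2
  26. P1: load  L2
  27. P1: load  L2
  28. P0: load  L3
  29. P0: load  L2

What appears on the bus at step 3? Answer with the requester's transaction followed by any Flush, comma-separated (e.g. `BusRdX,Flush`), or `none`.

[1] P1: load  L1 | P0:I, P1:E(10) | bus: BusRd
[2] P1: store L2 := 61 | P0:I, P1:M(61) | bus: BusRdX
[3] P1: load  L1 | P0:I, P1:E(10) | bus: none
[4] P0: store L2 := 21 | P0:M(21), P1:I | bus: BusRdX,Flush
[5] P1: store L1 := 49 | P0:I, P1:M(49) | bus: none
[6] P1: store L0 := 41 | P0:I, P1:M(41) | bus: BusRdX
[7] P1: store L2 := 42 | P0:I, P1:M(42) | bus: BusRdX,Flush
[8] P1: load  L2 | P0:I, P1:M(42) | bus: none
[9] P1: load  L2 | P0:I, P1:M(42) | bus: none
[10] P0: load  L2 | P0:S(42), P1:S(42) | bus: BusRd,Flush
[11] P1: load  L0 | P0:I, P1:M(41) | bus: none
[12] P1: load  L2 | P0:S(42), P1:S(42) | bus: none
[13] P1: load  L2 | P0:S(42), P1:S(42) | bus: none
[14] P0: load  L3 | P0:E(60), P1:I | bus: BusRd
[15] P1: load  L2 | P0:S(42), P1:S(42) | bus: none
[16] P1: load  L0 | P0:I, P1:M(41) | bus: none
[17] P1: store L2 := 87 | P0:I, P1:M(87) | bus: BusUpgr
[18] P0: store L2 := 59 | P0:M(59), P1:I | bus: BusRdX,Flush
[19] P1: store L2 := 35 | P0:I, P1:M(35) | bus: BusRdX,Flush
[20] P0: load  L2 | P0:S(35), P1:S(35) | bus: BusRd,Flush
[21] P0: load  L2 | P0:S(35), P1:S(35) | bus: none
[22] P1: load  L2 | P0:S(35), P1:S(35) | bus: none
[23] P1: store L2 := 97 | P0:I, P1:M(97) | bus: BusUpgr
[24] P0: store L2 := 22 | P0:M(22), P1:I | bus: BusRdX,Flush
[25] P1: load  L2 | P0:S(22), P1:S(22) | bus: BusRd,Flush
[26] P1: load  L2 | P0:S(22), P1:S(22) | bus: none
[27] P1: load  L2 | P0:S(22), P1:S(22) | bus: none
[28] P0: load  L3 | P0:E(60), P1:I | bus: none
[29] P0: load  L2 | P0:S(22), P1:S(22) | bus: none

bus = none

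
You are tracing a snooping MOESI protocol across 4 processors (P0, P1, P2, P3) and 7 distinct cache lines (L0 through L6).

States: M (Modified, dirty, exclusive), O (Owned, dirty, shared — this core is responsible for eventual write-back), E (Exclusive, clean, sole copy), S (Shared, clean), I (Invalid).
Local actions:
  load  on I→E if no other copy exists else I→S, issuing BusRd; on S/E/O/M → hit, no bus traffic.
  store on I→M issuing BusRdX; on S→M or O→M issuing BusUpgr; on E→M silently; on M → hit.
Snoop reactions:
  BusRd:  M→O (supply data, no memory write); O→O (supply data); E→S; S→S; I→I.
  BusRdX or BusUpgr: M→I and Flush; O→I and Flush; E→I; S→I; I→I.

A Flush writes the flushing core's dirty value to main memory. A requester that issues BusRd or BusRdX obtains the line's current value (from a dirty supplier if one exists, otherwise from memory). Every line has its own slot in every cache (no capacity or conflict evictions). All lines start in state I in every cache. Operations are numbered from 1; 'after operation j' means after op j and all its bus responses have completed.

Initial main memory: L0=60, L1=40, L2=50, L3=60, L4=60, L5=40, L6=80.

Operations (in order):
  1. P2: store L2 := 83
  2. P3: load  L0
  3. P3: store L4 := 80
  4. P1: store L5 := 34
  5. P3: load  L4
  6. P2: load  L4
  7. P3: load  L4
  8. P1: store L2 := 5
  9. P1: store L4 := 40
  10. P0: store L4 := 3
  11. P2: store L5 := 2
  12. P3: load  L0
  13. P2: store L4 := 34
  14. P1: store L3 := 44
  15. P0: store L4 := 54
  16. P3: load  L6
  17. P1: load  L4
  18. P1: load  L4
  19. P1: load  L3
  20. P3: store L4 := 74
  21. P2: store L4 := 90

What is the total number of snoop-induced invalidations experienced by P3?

  op1 P2: store L2 := 83 → I/I/M/I on L2; bus BusRdX; mem=50
  op2 P3: load  L0 → I/I/I/E on L0; bus BusRd; mem=60
  op3 P3: store L4 := 80 → I/I/I/M on L4; bus BusRdX; mem=60
  op4 P1: store L5 := 34 → I/M/I/I on L5; bus BusRdX; mem=40
  op5 P3: load  L4 → I/I/I/M on L4; bus (none); mem=60
  op6 P2: load  L4 → I/I/S/O on L4; bus BusRd; mem=60
  op7 P3: load  L4 → I/I/S/O on L4; bus (none); mem=60
  op8 P1: store L2 := 5 → I/M/I/I on L2; bus BusRdX Flush; mem=83
  op9 P1: store L4 := 40 → I/M/I/I on L4; bus BusRdX Flush; mem=80
  op10 P0: store L4 := 3 → M/I/I/I on L4; bus BusRdX Flush; mem=40
  op11 P2: store L5 := 2 → I/I/M/I on L5; bus BusRdX Flush; mem=34
  op12 P3: load  L0 → I/I/I/E on L0; bus (none); mem=60
  op13 P2: store L4 := 34 → I/I/M/I on L4; bus BusRdX Flush; mem=3
  op14 P1: store L3 := 44 → I/M/I/I on L3; bus BusRdX; mem=60
  op15 P0: store L4 := 54 → M/I/I/I on L4; bus BusRdX Flush; mem=34
  op16 P3: load  L6 → I/I/I/E on L6; bus BusRd; mem=80
  op17 P1: load  L4 → O/S/I/I on L4; bus BusRd; mem=34
  op18 P1: load  L4 → O/S/I/I on L4; bus (none); mem=34
  op19 P1: load  L3 → I/M/I/I on L3; bus (none); mem=60
  op20 P3: store L4 := 74 → I/I/I/M on L4; bus BusRdX Flush; mem=54
  op21 P2: store L4 := 90 → I/I/M/I on L4; bus BusRdX Flush; mem=74

invalidations = 2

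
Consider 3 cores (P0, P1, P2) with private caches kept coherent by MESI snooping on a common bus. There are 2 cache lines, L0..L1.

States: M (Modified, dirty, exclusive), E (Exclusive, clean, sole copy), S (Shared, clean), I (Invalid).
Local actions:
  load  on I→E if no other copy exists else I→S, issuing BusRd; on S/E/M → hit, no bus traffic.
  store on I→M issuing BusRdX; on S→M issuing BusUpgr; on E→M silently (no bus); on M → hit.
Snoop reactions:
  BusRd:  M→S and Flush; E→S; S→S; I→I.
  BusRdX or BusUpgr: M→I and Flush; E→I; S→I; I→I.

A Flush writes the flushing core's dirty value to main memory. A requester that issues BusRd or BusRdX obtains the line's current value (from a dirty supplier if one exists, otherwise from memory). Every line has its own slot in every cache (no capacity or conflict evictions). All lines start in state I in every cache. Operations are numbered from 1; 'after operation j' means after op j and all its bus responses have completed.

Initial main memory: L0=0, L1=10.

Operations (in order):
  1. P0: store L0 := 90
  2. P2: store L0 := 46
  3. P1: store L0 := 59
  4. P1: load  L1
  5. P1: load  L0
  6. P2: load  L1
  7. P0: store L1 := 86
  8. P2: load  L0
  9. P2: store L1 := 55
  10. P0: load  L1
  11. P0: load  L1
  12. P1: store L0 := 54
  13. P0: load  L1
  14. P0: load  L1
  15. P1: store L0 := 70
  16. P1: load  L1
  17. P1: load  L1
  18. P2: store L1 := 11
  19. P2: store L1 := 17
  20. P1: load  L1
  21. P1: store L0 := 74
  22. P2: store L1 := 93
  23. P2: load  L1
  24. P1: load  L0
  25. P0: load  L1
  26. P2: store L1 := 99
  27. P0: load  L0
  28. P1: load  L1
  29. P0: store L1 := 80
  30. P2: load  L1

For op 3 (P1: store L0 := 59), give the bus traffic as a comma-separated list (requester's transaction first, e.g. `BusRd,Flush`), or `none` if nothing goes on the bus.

bus = BusRdX,Flush

[1] P0: store L0 := 90 | P0:M(90), P1:I, P2:I | bus: BusRdX
[2] P2: store L0 := 46 | P0:I, P1:I, P2:M(46) | bus: BusRdX,Flush
[3] P1: store L0 := 59 | P0:I, P1:M(59), P2:I | bus: BusRdX,Flush
[4] P1: load  L1 | P0:I, P1:E(10), P2:I | bus: BusRd
[5] P1: load  L0 | P0:I, P1:M(59), P2:I | bus: none
[6] P2: load  L1 | P0:I, P1:S(10), P2:S(10) | bus: BusRd
[7] P0: store L1 := 86 | P0:M(86), P1:I, P2:I | bus: BusRdX
[8] P2: load  L0 | P0:I, P1:S(59), P2:S(59) | bus: BusRd,Flush
[9] P2: store L1 := 55 | P0:I, P1:I, P2:M(55) | bus: BusRdX,Flush
[10] P0: load  L1 | P0:S(55), P1:I, P2:S(55) | bus: BusRd,Flush
[11] P0: load  L1 | P0:S(55), P1:I, P2:S(55) | bus: none
[12] P1: store L0 := 54 | P0:I, P1:M(54), P2:I | bus: BusUpgr
[13] P0: load  L1 | P0:S(55), P1:I, P2:S(55) | bus: none
[14] P0: load  L1 | P0:S(55), P1:I, P2:S(55) | bus: none
[15] P1: store L0 := 70 | P0:I, P1:M(70), P2:I | bus: none
[16] P1: load  L1 | P0:S(55), P1:S(55), P2:S(55) | bus: BusRd
[17] P1: load  L1 | P0:S(55), P1:S(55), P2:S(55) | bus: none
[18] P2: store L1 := 11 | P0:I, P1:I, P2:M(11) | bus: BusUpgr
[19] P2: store L1 := 17 | P0:I, P1:I, P2:M(17) | bus: none
[20] P1: load  L1 | P0:I, P1:S(17), P2:S(17) | bus: BusRd,Flush
[21] P1: store L0 := 74 | P0:I, P1:M(74), P2:I | bus: none
[22] P2: store L1 := 93 | P0:I, P1:I, P2:M(93) | bus: BusUpgr
[23] P2: load  L1 | P0:I, P1:I, P2:M(93) | bus: none
[24] P1: load  L0 | P0:I, P1:M(74), P2:I | bus: none
[25] P0: load  L1 | P0:S(93), P1:I, P2:S(93) | bus: BusRd,Flush
[26] P2: store L1 := 99 | P0:I, P1:I, P2:M(99) | bus: BusUpgr
[27] P0: load  L0 | P0:S(74), P1:S(74), P2:I | bus: BusRd,Flush
[28] P1: load  L1 | P0:I, P1:S(99), P2:S(99) | bus: BusRd,Flush
[29] P0: store L1 := 80 | P0:M(80), P1:I, P2:I | bus: BusRdX
[30] P2: load  L1 | P0:S(80), P1:I, P2:S(80) | bus: BusRd,Flush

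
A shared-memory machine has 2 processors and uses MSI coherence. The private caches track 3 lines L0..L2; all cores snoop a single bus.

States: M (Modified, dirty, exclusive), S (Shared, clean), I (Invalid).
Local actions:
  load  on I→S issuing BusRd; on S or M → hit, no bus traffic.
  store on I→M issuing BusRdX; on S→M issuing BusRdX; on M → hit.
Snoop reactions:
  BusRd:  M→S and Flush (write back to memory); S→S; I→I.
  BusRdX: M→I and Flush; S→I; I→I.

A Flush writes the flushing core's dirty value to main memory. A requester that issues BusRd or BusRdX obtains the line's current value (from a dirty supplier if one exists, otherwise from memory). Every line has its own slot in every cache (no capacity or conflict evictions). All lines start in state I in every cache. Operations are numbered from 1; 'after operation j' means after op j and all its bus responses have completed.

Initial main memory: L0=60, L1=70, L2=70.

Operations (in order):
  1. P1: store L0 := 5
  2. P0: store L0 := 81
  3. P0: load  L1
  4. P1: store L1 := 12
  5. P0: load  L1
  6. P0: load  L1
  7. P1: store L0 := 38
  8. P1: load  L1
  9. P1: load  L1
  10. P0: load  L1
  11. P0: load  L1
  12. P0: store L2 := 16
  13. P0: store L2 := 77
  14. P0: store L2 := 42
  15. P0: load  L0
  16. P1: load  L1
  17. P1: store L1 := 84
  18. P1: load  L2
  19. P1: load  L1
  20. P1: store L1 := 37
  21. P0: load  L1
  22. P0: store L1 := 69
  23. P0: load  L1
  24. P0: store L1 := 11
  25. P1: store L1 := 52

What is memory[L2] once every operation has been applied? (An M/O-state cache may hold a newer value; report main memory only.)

step 1: P1: store L0 := 5  ⟶  IM  (L0)  txn=BusRdX  M[L0]=60
step 2: P0: store L0 := 81  ⟶  MI  (L0)  txn=BusRdX+Flush  M[L0]=5
step 3: P0: load  L1  ⟶  SI  (L1)  txn=BusRd  M[L1]=70
step 4: P1: store L1 := 12  ⟶  IM  (L1)  txn=BusRdX  M[L1]=70
step 5: P0: load  L1  ⟶  SS  (L1)  txn=BusRd+Flush  M[L1]=12
step 6: P0: load  L1  ⟶  SS  (L1)  txn=∅  M[L1]=12
step 7: P1: store L0 := 38  ⟶  IM  (L0)  txn=BusRdX+Flush  M[L0]=81
step 8: P1: load  L1  ⟶  SS  (L1)  txn=∅  M[L1]=12
step 9: P1: load  L1  ⟶  SS  (L1)  txn=∅  M[L1]=12
step 10: P0: load  L1  ⟶  SS  (L1)  txn=∅  M[L1]=12
step 11: P0: load  L1  ⟶  SS  (L1)  txn=∅  M[L1]=12
step 12: P0: store L2 := 16  ⟶  MI  (L2)  txn=BusRdX  M[L2]=70
step 13: P0: store L2 := 77  ⟶  MI  (L2)  txn=∅  M[L2]=70
step 14: P0: store L2 := 42  ⟶  MI  (L2)  txn=∅  M[L2]=70
step 15: P0: load  L0  ⟶  SS  (L0)  txn=BusRd+Flush  M[L0]=38
step 16: P1: load  L1  ⟶  SS  (L1)  txn=∅  M[L1]=12
step 17: P1: store L1 := 84  ⟶  IM  (L1)  txn=BusRdX  M[L1]=12
step 18: P1: load  L2  ⟶  SS  (L2)  txn=BusRd+Flush  M[L2]=42
step 19: P1: load  L1  ⟶  IM  (L1)  txn=∅  M[L1]=12
step 20: P1: store L1 := 37  ⟶  IM  (L1)  txn=∅  M[L1]=12
step 21: P0: load  L1  ⟶  SS  (L1)  txn=BusRd+Flush  M[L1]=37
step 22: P0: store L1 := 69  ⟶  MI  (L1)  txn=BusRdX  M[L1]=37
step 23: P0: load  L1  ⟶  MI  (L1)  txn=∅  M[L1]=37
step 24: P0: store L1 := 11  ⟶  MI  (L1)  txn=∅  M[L1]=37
step 25: P1: store L1 := 52  ⟶  IM  (L1)  txn=BusRdX+Flush  M[L1]=11

memory[L2] = 42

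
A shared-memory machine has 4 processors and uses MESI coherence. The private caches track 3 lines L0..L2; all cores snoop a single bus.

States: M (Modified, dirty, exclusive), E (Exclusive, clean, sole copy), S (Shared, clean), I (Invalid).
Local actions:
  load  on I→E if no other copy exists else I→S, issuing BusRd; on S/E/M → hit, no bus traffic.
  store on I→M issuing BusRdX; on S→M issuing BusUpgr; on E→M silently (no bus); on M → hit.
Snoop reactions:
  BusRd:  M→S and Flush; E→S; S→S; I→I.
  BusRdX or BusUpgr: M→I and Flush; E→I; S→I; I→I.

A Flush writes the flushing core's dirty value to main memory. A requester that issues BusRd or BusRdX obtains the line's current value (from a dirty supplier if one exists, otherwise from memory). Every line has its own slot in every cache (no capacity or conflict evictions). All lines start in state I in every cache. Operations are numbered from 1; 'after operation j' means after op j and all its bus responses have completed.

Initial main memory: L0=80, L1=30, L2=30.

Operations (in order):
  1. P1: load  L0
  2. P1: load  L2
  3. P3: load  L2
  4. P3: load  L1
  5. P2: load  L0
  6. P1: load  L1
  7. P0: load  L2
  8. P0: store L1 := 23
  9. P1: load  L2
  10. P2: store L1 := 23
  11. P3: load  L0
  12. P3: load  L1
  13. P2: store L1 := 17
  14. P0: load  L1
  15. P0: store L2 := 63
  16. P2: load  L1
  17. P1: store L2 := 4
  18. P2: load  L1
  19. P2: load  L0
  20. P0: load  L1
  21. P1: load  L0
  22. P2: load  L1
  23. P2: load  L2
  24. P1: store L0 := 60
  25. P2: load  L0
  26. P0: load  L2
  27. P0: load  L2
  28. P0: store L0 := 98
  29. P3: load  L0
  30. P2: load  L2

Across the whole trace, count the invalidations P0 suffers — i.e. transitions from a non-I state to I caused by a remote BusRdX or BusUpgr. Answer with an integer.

[1] P1: load  L0 | P0:I, P1:E(80), P2:I, P3:I | bus: BusRd
[2] P1: load  L2 | P0:I, P1:E(30), P2:I, P3:I | bus: BusRd
[3] P3: load  L2 | P0:I, P1:S(30), P2:I, P3:S(30) | bus: BusRd
[4] P3: load  L1 | P0:I, P1:I, P2:I, P3:E(30) | bus: BusRd
[5] P2: load  L0 | P0:I, P1:S(80), P2:S(80), P3:I | bus: BusRd
[6] P1: load  L1 | P0:I, P1:S(30), P2:I, P3:S(30) | bus: BusRd
[7] P0: load  L2 | P0:S(30), P1:S(30), P2:I, P3:S(30) | bus: BusRd
[8] P0: store L1 := 23 | P0:M(23), P1:I, P2:I, P3:I | bus: BusRdX
[9] P1: load  L2 | P0:S(30), P1:S(30), P2:I, P3:S(30) | bus: none
[10] P2: store L1 := 23 | P0:I, P1:I, P2:M(23), P3:I | bus: BusRdX,Flush
[11] P3: load  L0 | P0:I, P1:S(80), P2:S(80), P3:S(80) | bus: BusRd
[12] P3: load  L1 | P0:I, P1:I, P2:S(23), P3:S(23) | bus: BusRd,Flush
[13] P2: store L1 := 17 | P0:I, P1:I, P2:M(17), P3:I | bus: BusUpgr
[14] P0: load  L1 | P0:S(17), P1:I, P2:S(17), P3:I | bus: BusRd,Flush
[15] P0: store L2 := 63 | P0:M(63), P1:I, P2:I, P3:I | bus: BusUpgr
[16] P2: load  L1 | P0:S(17), P1:I, P2:S(17), P3:I | bus: none
[17] P1: store L2 := 4 | P0:I, P1:M(4), P2:I, P3:I | bus: BusRdX,Flush
[18] P2: load  L1 | P0:S(17), P1:I, P2:S(17), P3:I | bus: none
[19] P2: load  L0 | P0:I, P1:S(80), P2:S(80), P3:S(80) | bus: none
[20] P0: load  L1 | P0:S(17), P1:I, P2:S(17), P3:I | bus: none
[21] P1: load  L0 | P0:I, P1:S(80), P2:S(80), P3:S(80) | bus: none
[22] P2: load  L1 | P0:S(17), P1:I, P2:S(17), P3:I | bus: none
[23] P2: load  L2 | P0:I, P1:S(4), P2:S(4), P3:I | bus: BusRd,Flush
[24] P1: store L0 := 60 | P0:I, P1:M(60), P2:I, P3:I | bus: BusUpgr
[25] P2: load  L0 | P0:I, P1:S(60), P2:S(60), P3:I | bus: BusRd,Flush
[26] P0: load  L2 | P0:S(4), P1:S(4), P2:S(4), P3:I | bus: BusRd
[27] P0: load  L2 | P0:S(4), P1:S(4), P2:S(4), P3:I | bus: none
[28] P0: store L0 := 98 | P0:M(98), P1:I, P2:I, P3:I | bus: BusRdX
[29] P3: load  L0 | P0:S(98), P1:I, P2:I, P3:S(98) | bus: BusRd,Flush
[30] P2: load  L2 | P0:S(4), P1:S(4), P2:S(4), P3:I | bus: none

invalidations = 2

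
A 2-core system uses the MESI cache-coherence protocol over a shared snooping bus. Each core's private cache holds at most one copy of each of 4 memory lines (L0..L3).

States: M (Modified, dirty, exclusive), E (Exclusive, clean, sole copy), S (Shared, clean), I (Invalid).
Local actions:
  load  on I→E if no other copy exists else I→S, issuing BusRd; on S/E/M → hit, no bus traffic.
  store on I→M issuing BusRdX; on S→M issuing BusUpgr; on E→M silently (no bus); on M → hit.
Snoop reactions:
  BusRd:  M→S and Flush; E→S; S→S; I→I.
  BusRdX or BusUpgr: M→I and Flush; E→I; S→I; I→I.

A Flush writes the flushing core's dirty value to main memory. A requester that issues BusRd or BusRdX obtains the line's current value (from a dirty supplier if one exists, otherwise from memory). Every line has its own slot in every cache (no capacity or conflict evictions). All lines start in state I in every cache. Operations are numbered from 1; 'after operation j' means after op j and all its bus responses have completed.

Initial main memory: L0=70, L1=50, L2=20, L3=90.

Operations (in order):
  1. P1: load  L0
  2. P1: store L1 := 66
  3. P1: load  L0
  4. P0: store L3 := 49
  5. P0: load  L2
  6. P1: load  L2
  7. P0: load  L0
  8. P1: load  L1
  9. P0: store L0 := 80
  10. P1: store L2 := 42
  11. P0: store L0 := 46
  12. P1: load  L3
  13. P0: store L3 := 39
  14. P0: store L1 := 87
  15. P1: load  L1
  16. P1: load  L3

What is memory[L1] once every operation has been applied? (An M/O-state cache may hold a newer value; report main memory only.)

memory[L1] = 87

1. P1: load  L0  bus=[BusRd]  L0: P0=I P1=E  mem[L0]=70
2. P1: store L1 := 66  bus=[BusRdX]  L1: P0=I P1=M  mem[L1]=50
3. P1: load  L0  bus=[-]  L0: P0=I P1=E  mem[L0]=70
4. P0: store L3 := 49  bus=[BusRdX]  L3: P0=M P1=I  mem[L3]=90
5. P0: load  L2  bus=[BusRd]  L2: P0=E P1=I  mem[L2]=20
6. P1: load  L2  bus=[BusRd]  L2: P0=S P1=S  mem[L2]=20
7. P0: load  L0  bus=[BusRd]  L0: P0=S P1=S  mem[L0]=70
8. P1: load  L1  bus=[-]  L1: P0=I P1=M  mem[L1]=50
9. P0: store L0 := 80  bus=[BusUpgr]  L0: P0=M P1=I  mem[L0]=70
10. P1: store L2 := 42  bus=[BusUpgr]  L2: P0=I P1=M  mem[L2]=20
11. P0: store L0 := 46  bus=[-]  L0: P0=M P1=I  mem[L0]=70
12. P1: load  L3  bus=[BusRd,Flush]  L3: P0=S P1=S  mem[L3]=49
13. P0: store L3 := 39  bus=[BusUpgr]  L3: P0=M P1=I  mem[L3]=49
14. P0: store L1 := 87  bus=[BusRdX,Flush]  L1: P0=M P1=I  mem[L1]=66
15. P1: load  L1  bus=[BusRd,Flush]  L1: P0=S P1=S  mem[L1]=87
16. P1: load  L3  bus=[BusRd,Flush]  L3: P0=S P1=S  mem[L3]=39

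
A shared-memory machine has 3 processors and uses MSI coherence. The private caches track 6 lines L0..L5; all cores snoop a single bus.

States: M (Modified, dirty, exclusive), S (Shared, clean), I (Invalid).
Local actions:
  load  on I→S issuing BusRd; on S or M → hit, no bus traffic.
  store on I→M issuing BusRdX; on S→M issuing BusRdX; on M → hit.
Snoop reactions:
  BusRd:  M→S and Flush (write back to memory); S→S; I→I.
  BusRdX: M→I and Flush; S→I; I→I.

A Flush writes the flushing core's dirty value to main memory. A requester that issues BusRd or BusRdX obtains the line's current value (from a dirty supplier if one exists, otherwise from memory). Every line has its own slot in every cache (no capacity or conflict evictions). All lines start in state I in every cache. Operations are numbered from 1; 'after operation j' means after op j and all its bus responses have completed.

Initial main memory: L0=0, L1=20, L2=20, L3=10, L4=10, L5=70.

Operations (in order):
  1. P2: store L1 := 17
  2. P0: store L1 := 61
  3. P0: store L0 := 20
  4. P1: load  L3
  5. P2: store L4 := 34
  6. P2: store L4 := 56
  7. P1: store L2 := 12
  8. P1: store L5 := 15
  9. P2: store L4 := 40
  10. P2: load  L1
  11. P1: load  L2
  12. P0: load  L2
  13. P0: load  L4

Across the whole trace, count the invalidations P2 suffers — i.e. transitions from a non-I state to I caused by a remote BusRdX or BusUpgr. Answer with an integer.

[1] P2: store L1 := 17 | P0:I, P1:I, P2:M(17) | bus: BusRdX
[2] P0: store L1 := 61 | P0:M(61), P1:I, P2:I | bus: BusRdX,Flush
[3] P0: store L0 := 20 | P0:M(20), P1:I, P2:I | bus: BusRdX
[4] P1: load  L3 | P0:I, P1:S(10), P2:I | bus: BusRd
[5] P2: store L4 := 34 | P0:I, P1:I, P2:M(34) | bus: BusRdX
[6] P2: store L4 := 56 | P0:I, P1:I, P2:M(56) | bus: none
[7] P1: store L2 := 12 | P0:I, P1:M(12), P2:I | bus: BusRdX
[8] P1: store L5 := 15 | P0:I, P1:M(15), P2:I | bus: BusRdX
[9] P2: store L4 := 40 | P0:I, P1:I, P2:M(40) | bus: none
[10] P2: load  L1 | P0:S(61), P1:I, P2:S(61) | bus: BusRd,Flush
[11] P1: load  L2 | P0:I, P1:M(12), P2:I | bus: none
[12] P0: load  L2 | P0:S(12), P1:S(12), P2:I | bus: BusRd,Flush
[13] P0: load  L4 | P0:S(40), P1:I, P2:S(40) | bus: BusRd,Flush

invalidations = 1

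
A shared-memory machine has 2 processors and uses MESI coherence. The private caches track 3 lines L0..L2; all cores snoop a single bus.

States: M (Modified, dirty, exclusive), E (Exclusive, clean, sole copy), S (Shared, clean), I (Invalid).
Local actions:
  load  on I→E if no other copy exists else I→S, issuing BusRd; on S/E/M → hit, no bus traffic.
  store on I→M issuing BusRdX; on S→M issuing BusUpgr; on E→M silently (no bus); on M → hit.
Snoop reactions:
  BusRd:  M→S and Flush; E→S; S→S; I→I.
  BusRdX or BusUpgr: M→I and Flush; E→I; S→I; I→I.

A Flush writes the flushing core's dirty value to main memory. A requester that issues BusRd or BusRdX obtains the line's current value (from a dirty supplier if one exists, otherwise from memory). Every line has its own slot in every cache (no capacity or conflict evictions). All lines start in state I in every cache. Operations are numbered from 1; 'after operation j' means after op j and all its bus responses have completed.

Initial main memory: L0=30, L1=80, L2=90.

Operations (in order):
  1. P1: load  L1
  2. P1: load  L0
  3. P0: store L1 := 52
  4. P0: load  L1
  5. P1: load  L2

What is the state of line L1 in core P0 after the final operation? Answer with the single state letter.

  op1 P1: load  L1 → I/E on L1; bus BusRd; mem=80
  op2 P1: load  L0 → I/E on L0; bus BusRd; mem=30
  op3 P0: store L1 := 52 → M/I on L1; bus BusRdX; mem=80
  op4 P0: load  L1 → M/I on L1; bus (none); mem=80
  op5 P1: load  L2 → I/E on L2; bus BusRd; mem=90

state = M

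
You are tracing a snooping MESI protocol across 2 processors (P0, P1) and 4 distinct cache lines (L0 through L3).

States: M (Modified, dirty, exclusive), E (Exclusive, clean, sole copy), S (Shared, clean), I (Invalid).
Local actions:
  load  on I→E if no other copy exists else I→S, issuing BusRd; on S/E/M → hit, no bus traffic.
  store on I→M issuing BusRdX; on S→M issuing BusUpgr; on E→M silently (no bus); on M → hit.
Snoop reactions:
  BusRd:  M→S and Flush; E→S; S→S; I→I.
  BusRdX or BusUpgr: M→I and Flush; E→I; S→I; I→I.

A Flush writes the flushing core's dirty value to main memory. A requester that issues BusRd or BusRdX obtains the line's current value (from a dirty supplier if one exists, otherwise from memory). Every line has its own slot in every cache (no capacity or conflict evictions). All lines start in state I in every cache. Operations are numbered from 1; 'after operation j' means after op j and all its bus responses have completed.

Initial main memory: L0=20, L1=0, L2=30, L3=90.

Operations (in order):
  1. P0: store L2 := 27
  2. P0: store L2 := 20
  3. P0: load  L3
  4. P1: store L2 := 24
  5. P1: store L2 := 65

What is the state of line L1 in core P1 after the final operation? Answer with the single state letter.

state = I

[1] P0: store L2 := 27 | P0:M(27), P1:I | bus: BusRdX
[2] P0: store L2 := 20 | P0:M(20), P1:I | bus: none
[3] P0: load  L3 | P0:E(90), P1:I | bus: BusRd
[4] P1: store L2 := 24 | P0:I, P1:M(24) | bus: BusRdX,Flush
[5] P1: store L2 := 65 | P0:I, P1:M(65) | bus: none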